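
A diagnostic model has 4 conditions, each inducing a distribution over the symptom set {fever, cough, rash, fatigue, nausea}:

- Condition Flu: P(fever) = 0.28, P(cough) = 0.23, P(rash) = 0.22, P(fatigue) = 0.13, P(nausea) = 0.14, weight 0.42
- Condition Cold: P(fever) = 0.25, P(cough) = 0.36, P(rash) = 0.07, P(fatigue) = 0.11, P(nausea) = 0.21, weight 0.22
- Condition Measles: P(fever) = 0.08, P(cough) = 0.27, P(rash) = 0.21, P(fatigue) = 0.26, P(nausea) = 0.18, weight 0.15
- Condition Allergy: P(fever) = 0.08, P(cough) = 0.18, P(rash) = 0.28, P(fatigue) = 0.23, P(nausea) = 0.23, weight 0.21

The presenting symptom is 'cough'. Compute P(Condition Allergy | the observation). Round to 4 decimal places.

0.1488

P(component k | x) = π_k·f_k(x) / marginal(x), where marginal(x) = Σ_j π_j·f_j(x).
Categorical probabilities:
  L_Flu = 0.23
  L_Cold = 0.36
  L_Measles = 0.27
  L_Allergy = 0.18
Multiply by the mixture weights:
  π_Flu·L_Flu = 0.42 × 0.23 = 0.0966
  π_Cold·L_Cold = 0.22 × 0.36 = 0.0792
  π_Measles·L_Measles = 0.15 × 0.27 = 0.0405
  π_Allergy·L_Allergy = 0.21 × 0.18 = 0.0378
Marginal: 0.0966 + 0.0792 + 0.0405 + 0.0378 = 0.2541
Responsibility of Condition Allergy: 0.0378 / 0.2541 ≈ 0.1488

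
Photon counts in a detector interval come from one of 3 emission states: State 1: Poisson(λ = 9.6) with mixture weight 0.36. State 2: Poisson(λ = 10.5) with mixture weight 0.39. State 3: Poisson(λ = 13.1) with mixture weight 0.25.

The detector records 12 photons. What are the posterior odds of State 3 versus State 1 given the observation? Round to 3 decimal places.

The posterior odds equal the prior odds times the likelihood ratio: (w_i/w_j)·(f_i(x)/f_j(x)).
Poisson probabilities:
  L_1 = 0.0866345
  L_2 = 0.103239
  L_3 = 0.109059
0.0272647 / 0.0311884 ≈ 0.874

0.874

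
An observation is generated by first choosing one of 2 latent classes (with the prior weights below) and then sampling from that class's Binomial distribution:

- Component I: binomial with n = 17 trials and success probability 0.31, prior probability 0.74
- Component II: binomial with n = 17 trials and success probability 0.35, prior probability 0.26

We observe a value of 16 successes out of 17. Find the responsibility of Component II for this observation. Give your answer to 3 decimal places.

0.698

The responsibility of component k is w_k f_k(x) divided by Σ_j w_j f_j(x).
Component likelihoods at x = 16 successes out of 17:
  L_I = C(17,16)·0.31^16·0.69^1 = 17·7.27423e-09·0.69 = 8.53267e-08
  L_II = C(17,16)·0.35^16·0.65^1 = 17·5.07094e-08·0.65 = 5.60339e-07
Weight by the priors:
  w_I·L_I = 0.74 × 8.53267e-08 = 6.31418e-08
  w_II·L_II = 0.26 × 5.60339e-07 = 1.45688e-07
Normaliser: 6.31418e-08 + 1.45688e-07 = 2.0883e-07
So the posterior for Component II is 1.45688e-07 / 2.0883e-07 ≈ 0.698.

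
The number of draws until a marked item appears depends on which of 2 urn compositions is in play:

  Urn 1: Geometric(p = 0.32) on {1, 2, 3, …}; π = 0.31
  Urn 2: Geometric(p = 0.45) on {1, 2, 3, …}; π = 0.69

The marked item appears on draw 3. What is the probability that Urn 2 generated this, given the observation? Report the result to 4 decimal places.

0.6719

By Bayes' theorem, P(k | x) = w_k f_k(x) / Σ_j w_j f_j(x).
Evaluate each component's likelihood at the observed value:
  f_1 = 0.32·(1−0.32)^2 = 0.32·0.4624 = 0.147968
  f_2 = 0.45·(1−0.45)^2 = 0.45·0.3025 = 0.136125
Multiply by the mixture weights:
  w_1·f_1 = 0.31 × 0.147968 = 0.0458701
  w_2·f_2 = 0.69 × 0.136125 = 0.0939263
Normaliser: 0.0458701 + 0.0939263 = 0.139796
So the posterior for Urn 2 is 0.0939263 / 0.139796 ≈ 0.6719.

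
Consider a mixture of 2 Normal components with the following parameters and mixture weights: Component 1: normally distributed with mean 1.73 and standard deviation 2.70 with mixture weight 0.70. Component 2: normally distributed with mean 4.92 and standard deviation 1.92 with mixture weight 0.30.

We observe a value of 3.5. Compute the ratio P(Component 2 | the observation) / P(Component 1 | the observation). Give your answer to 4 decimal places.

Since P(k|x) ∝ π_k f_k(x), the posterior odds are π_i f_i(x) / (π_j f_j(x)).
Evaluate each component's likelihood at the observed value:
  L_1 = (1/(2.70·√(2π)))·exp(−(3.5−1.73)²/(2·2.70²)) = 0.147756·exp(-0.21488) = 0.119186
  L_2 = (1/(1.92·√(2π)))·exp(−(3.5−4.92)²/(2·1.92²)) = 0.207782·exp(-0.27349) = 0.158064
Posterior odds = (π_2·L_2) / (π_1·L_1) = (0.30·0.158064) / (0.70·0.119186) = 0.0474192 / 0.0834305 ≈ 0.5684

0.5684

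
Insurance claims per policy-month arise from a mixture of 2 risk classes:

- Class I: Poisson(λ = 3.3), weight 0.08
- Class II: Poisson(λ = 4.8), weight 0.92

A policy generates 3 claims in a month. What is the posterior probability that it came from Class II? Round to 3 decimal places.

0.888

Apply Bayes' rule: the posterior for each component is proportional to its prior times its likelihood at x.
Poisson probabilities:
  L_I = 0.220912
  L_II = 0.151691
Prior × likelihood for each component:
  π_I·L_I = 0.08 × 0.220912 = 0.0176729
  π_II·L_II = 0.92 × 0.151691 = 0.139555
Sum: 0.0176729 + 0.139555 = 0.157228
P(Class II | the observation) = 0.139555 / 0.157228 ≈ 0.888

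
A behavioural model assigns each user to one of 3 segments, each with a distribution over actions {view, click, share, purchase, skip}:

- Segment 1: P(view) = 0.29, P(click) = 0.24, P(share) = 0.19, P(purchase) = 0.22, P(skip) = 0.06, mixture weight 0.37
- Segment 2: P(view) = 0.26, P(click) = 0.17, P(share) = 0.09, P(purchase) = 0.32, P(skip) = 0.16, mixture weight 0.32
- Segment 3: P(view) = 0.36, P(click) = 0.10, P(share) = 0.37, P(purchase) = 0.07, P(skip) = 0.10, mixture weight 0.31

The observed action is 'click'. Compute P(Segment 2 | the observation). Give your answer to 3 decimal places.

By Bayes' theorem, P(k | x) = π_k f_k(x) / Σ_j π_j f_j(x).
Categorical probabilities:
  f_1 = 0.24
  f_2 = 0.17
  f_3 = 0.1
Prior × likelihood for each component:
  π_1·f_1 = 0.37 × 0.24 = 0.0888
  π_2·f_2 = 0.32 × 0.17 = 0.0544
  π_3·f_3 = 0.31 × 0.1 = 0.031
Evidence: 0.0888 + 0.0544 + 0.031 = 0.1742
P(Segment 2 | the observation) ≈ 0.312

0.312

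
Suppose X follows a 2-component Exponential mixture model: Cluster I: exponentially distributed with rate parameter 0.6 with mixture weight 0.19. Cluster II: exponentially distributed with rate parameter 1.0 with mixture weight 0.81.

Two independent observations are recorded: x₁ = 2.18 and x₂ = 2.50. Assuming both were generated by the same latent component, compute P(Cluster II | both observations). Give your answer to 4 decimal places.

0.6456

Apply Bayes' rule: the posterior for each component is proportional to its prior times its likelihood at x.
Since both observations come from the same component, the likelihood for component k is f_k(x₁)·f_k(x₂).
  f_I = [0.162216] × [0.133878] = 0.0217172
  f_II = [0.113042] × [0.082085] = 0.00927901
Weight by the priors:
  P(Z=I)·f_I = 0.19 × 0.0217172 = 0.00412627
  P(Z=II)·f_II = 0.81 × 0.00927901 = 0.007516
Normaliser: 0.00412627 + 0.007516 = 0.0116423
So the posterior for Cluster II is 0.007516 / 0.0116423 ≈ 0.6456.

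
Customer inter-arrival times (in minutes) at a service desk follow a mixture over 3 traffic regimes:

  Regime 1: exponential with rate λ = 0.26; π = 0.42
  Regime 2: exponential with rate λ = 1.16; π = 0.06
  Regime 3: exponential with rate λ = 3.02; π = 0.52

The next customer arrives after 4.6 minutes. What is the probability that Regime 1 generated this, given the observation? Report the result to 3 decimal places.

0.990

The responsibility of component k is π_k f_k(x) divided by Σ_j π_j f_j(x).
Exponential densities:
  f_1 = 0.26·e^(−0.26·4.6) = 0.26·e^(−1.1960) = 0.0786244
  f_2 = 1.16·e^(−1.16·4.6) = 1.16·e^(−5.3360) = 0.00558551
  f_3 = 3.02·e^(−3.02·4.6) = 3.02·e^(−13.8920) = 2.79762e-06
Unnormalised posteriors:
  π_1·f_1 = 0.42 × 0.0786244 = 0.0330222
  π_2·f_2 = 0.06 × 0.00558551 = 0.00033513
  π_3·f_3 = 0.52 × 2.79762e-06 = 1.45476e-06
Sum: 0.0330222 + 0.00033513 + 1.45476e-06 = 0.0333588
So the posterior for Regime 1 is 0.0330222 / 0.0333588 ≈ 0.990.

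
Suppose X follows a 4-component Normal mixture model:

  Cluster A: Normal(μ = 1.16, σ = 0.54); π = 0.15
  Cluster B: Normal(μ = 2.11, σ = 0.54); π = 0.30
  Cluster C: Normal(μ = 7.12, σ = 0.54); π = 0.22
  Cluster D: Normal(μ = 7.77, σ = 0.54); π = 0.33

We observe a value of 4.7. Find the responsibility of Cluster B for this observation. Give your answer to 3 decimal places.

By Bayes' theorem, P(k | x) = w_k f_k(x) / Σ_j w_j f_j(x).
Component likelihoods at x = 4.7:
  f_A = (1/(0.54·√(2π)))·exp(−(4.7−1.16)²/(2·0.54²)) = 0.738782·exp(-21.48765) = 3.43991e-10
  f_B = (1/(0.54·√(2π)))·exp(−(4.7−2.11)²/(2·0.54²)) = 0.738782·exp(-11.50223) = 7.46727e-06
  f_C = (1/(0.54·√(2π)))·exp(−(4.7−7.12)²/(2·0.54²)) = 0.738782·exp(-10.04184) = 3.21663e-05
  f_D = (1/(0.54·√(2π)))·exp(−(4.7−7.77)²/(2·0.54²)) = 0.738782·exp(-16.16067) = 7.07992e-08
Weight by the priors:
  w_A·f_A = 0.15 × 3.43991e-10 = 5.15986e-11
  w_B·f_B = 0.30 × 7.46727e-06 = 2.24018e-06
  w_C·f_C = 0.22 × 3.21663e-05 = 7.07659e-06
  w_D·f_D = 0.33 × 7.07992e-08 = 2.33637e-08
Marginal: 5.15986e-11 + 2.24018e-06 + 7.07659e-06 + 2.33637e-08 = 9.34019e-06
Responsibility of Cluster B: 2.24018e-06 / 9.34019e-06 ≈ 0.240

0.240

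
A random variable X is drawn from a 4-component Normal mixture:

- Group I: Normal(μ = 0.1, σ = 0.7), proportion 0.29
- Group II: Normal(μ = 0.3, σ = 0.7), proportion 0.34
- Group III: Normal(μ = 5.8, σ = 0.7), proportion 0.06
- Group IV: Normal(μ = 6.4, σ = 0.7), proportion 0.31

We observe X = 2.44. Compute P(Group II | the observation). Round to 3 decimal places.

P(component k | x) = π_k·f_k(x) / marginal(x), where marginal(x) = Σ_j π_j·f_j(x).
Evaluate each component's likelihood at the observed value:
  L_I = (1/(0.7·√(2π)))·exp(−(2.44−0.1)²/(2·0.7²)) = 0.569918·exp(-5.58735) = 0.00213431
  L_II = (1/(0.7·√(2π)))·exp(−(2.44−0.3)²/(2·0.7²)) = 0.569918·exp(-4.67306) = 0.00532509
  L_III = (1/(0.7·√(2π)))·exp(−(2.44−5.8)²/(2·0.7²)) = 0.569918·exp(-11.52000) = 5.659e-06
  L_IV = (1/(0.7·√(2π)))·exp(−(2.44−6.4)²/(2·0.7²)) = 0.569918·exp(-16.00163) = 6.40311e-08
Prior × likelihood for each component:
  π_I·L_I = 0.29 × 0.00213431 = 0.000618951
  π_II·L_II = 0.34 × 0.00532509 = 0.00181053
  π_III·L_III = 0.06 × 5.659e-06 = 3.3954e-07
  π_IV·L_IV = 0.31 × 6.40311e-08 = 1.98497e-08
Marginal: 0.000618951 + 0.00181053 + 3.3954e-07 + 1.98497e-08 = 0.00242984
Responsibility of Group II: 0.00181053 / 0.00242984 ≈ 0.745

0.745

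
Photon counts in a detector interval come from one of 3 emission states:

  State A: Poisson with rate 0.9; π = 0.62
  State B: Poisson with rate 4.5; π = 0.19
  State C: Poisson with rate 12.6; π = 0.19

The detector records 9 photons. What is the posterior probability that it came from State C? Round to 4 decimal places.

0.7625

P(component k | x) = π_k·f_k(x) / marginal(x), where marginal(x) = Σ_j π_j·f_j(x).
Evaluate each component's likelihood at the observed value:
  p_A = e^(−0.9)·0.9^9/9! = 4.34065e-07
  p_B = e^(−4.5)·4.5^9/9! = 0.0231646
  p_C = e^(−12.6)·12.6^9/9! = 0.0743809
Multiply by the mixture weights:
  π_A·p_A = 0.62 × 4.34065e-07 = 2.6912e-07
  π_B·p_B = 0.19 × 0.0231646 = 0.00440127
  π_C·p_C = 0.19 × 0.0743809 = 0.0141324
Evidence: 2.6912e-07 + 0.00440127 + 0.0141324 = 0.0185339
So the posterior for State C is 0.0141324 / 0.0185339 ≈ 0.7625.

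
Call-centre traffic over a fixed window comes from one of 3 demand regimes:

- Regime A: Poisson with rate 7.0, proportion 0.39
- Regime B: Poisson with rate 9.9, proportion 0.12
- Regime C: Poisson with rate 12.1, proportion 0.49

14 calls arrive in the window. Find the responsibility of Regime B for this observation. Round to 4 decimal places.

0.1115

Posterior ∝ prior × likelihood, so P(k | x) ∝ P(Z=k) f_k(x); normalise over all components.
Poisson probabilities:
  f_A = e^(−7.0)·7.0^14/14! = 0.00709419
  f_B = e^(−9.9)·9.9^14/14! = 0.0499999
  f_C = e^(−12.1)·12.1^14/14! = 0.0919652
Multiply by the mixture weights:
  P(Z=A)·f_A = 0.39 × 0.00709419 = 0.00276673
  P(Z=B)·f_B = 0.12 × 0.0499999 = 0.00599999
  P(Z=C)·f_C = 0.49 × 0.0919652 = 0.045063
Sum: 0.00276673 + 0.00599999 + 0.045063 = 0.0538297
P(Regime B | 14 calls) ≈ 0.1115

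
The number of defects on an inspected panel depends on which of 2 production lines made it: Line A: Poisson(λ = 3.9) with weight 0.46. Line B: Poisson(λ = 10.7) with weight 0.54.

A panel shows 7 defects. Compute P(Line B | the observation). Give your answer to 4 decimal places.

The responsibility of component k is P(Z=k) f_k(x) divided by Σ_j P(Z=j) f_j(x).
Component likelihoods at x = 7 defects:
  L_A = e^(−3.9)·3.9^7/7! = 0.0551154
  L_B = e^(−10.7)·10.7^7/7! = 0.0718298
Weight by the priors:
  P(Z=A)·L_A = 0.46 × 0.0551154 = 0.0253531
  P(Z=B)·L_B = 0.54 × 0.0718298 = 0.0387881
Evidence: 0.0253531 + 0.0387881 = 0.0641412
P(Line B | the observation) = 0.0387881 / 0.0641412 ≈ 0.6047

0.6047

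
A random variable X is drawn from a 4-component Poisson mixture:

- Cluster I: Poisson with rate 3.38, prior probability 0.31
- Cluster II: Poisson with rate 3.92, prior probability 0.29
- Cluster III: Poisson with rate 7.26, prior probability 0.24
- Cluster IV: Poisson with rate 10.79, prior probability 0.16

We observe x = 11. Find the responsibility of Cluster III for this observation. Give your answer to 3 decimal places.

0.388

Apply Bayes' rule: the posterior for each component is proportional to its prior times its likelihood at x.
Component likelihoods at x = 11:
  L_I = 0.000561064
  L_II = 0.00166939
  L_III = 0.0520199
  L_IV = 0.119136
Weight by the priors:
  π_I·L_I = 0.31 × 0.000561064 = 0.00017393
  π_II·L_II = 0.29 × 0.00166939 = 0.000484122
  π_III·L_III = 0.24 × 0.0520199 = 0.0124848
  π_IV·L_IV = 0.16 × 0.119136 = 0.0190617
Marginal: 0.00017393 + 0.000484122 + 0.0124848 + 0.0190617 = 0.0322046
Responsibility of Cluster III: 0.0124848 / 0.0322046 ≈ 0.388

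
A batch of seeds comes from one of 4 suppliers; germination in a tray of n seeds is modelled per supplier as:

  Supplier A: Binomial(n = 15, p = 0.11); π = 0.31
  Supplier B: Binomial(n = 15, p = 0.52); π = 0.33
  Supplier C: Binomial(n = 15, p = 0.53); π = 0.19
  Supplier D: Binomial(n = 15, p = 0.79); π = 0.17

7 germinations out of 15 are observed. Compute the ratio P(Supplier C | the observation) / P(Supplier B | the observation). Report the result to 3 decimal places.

0.556

The posterior odds equal the prior odds times the likelihood ratio: (π_i/π_j)·(f_i(x)/f_j(x)).
Binomial probabilities:
  p_A = C(15,7)·0.11^7·0.89^8 = 6435·1.94872e-07·0.393659 = 0.000493648
  p_B = C(15,7)·0.52^7·0.48^8 = 6435·0.0102807·0.00281793 = 0.186424
  p_C = C(15,7)·0.53^7·0.47^8 = 6435·0.0117471·0.00238113 = 0.179996
  p_D = C(15,7)·0.79^7·0.21^8 = 6435·0.192039·3.78229e-06 = 0.00467404
Posterior odds = (π_C·p_C) / (π_B·p_B) = (0.19·0.179996) / (0.33·0.186424) = 0.0341992 / 0.0615199 ≈ 0.556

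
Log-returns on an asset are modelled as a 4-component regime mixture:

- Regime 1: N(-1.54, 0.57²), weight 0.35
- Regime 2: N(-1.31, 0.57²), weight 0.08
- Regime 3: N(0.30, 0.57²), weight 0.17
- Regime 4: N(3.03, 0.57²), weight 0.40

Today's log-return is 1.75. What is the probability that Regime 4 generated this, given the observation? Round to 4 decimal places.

Posterior ∝ prior × likelihood, so P(k | x) ∝ w_k f_k(x); normalise over all components.
Component likelihoods at x = 1.75:
  p_1 = 4.08072e-08
  p_2 = 3.86246e-07
  p_3 = 0.0275313
  p_4 = 0.0562353
Weight by the priors:
  w_1·p_1 = 0.35 × 4.08072e-08 = 1.42825e-08
  w_2·p_2 = 0.08 × 3.86246e-07 = 3.08997e-08
  w_3·p_3 = 0.17 × 0.0275313 = 0.00468033
  w_4·p_4 = 0.40 × 0.0562353 = 0.0224941
Denominator: 1.42825e-08 + 3.08997e-08 + 0.00468033 + 0.0224941 = 0.0271745
P(Regime 4 | 1.75) = 0.0224941 / 0.0271745 ≈ 0.8278

0.8278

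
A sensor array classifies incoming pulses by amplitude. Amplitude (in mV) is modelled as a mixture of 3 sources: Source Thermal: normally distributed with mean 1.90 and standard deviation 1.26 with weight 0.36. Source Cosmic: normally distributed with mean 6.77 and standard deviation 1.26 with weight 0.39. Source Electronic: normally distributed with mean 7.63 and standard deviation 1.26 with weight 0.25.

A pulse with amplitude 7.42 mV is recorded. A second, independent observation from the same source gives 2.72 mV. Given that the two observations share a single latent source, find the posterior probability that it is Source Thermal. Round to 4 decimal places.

0.0095

By Bayes' theorem, P(k | x) = P(Z=k) f_k(x) / Σ_j P(Z=j) f_j(x).
Since both observations come from the same component, the likelihood for component k is f_k(x₁)·f_k(x₂).
  f_Thermal = [2.15223e-05] × [0.256195] = 5.5139e-06
  f_Cosmic = [0.277173] × [0.0018074] = 0.000500962
  f_Electronic = [0.312254] × [0.000159626] = 4.98439e-05
Multiply by the mixture weights:
  P(Z=Thermal)·f_Thermal = 0.36 × 5.5139e-06 = 1.985e-06
  P(Z=Cosmic)·f_Cosmic = 0.39 × 0.000500962 = 0.000195375
  P(Z=Electronic)·f_Electronic = 0.25 × 4.98439e-05 = 1.2461e-05
Marginal: 1.985e-06 + 0.000195375 + 1.2461e-05 = 0.000209821
P(Source Thermal | data) ≈ 0.0095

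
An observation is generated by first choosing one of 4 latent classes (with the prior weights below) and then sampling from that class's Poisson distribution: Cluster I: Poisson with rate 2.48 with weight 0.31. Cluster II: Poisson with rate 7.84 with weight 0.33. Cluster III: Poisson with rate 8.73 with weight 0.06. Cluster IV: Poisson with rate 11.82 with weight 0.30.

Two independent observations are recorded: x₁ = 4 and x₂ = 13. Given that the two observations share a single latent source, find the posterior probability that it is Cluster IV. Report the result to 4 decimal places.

P(component k | x) = π_k·f_k(x) / marginal(x), where marginal(x) = Σ_j π_j·f_j(x).
Since both observations come from the same component, the likelihood for component k is f_k(x₁)·f_k(x₂).
  L_I = [e^(−2.48)·2.48^4/4! = 0.131991] × [1.80527e-06] = 2.38279e-07
  L_II = [e^(−7.84)·7.84^4/4! = 0.0619704] × [0.0267276] = 0.00165632
  L_III = [e^(−8.73)·8.73^4/4! = 0.0391251] × [0.0444134] = 0.00173768
  L_IV = [e^(−11.82)·11.82^4/4! = 0.00598271] × [0.103845] = 0.000621275
Prior × likelihood for each component:
  π_I·L_I = 0.31 × 2.38279e-07 = 7.38666e-08
  π_II·L_II = 0.33 × 0.00165632 = 0.000546585
  π_III·L_III = 0.06 × 0.00173768 = 0.000104261
  π_IV·L_IV = 0.30 × 0.000621275 = 0.000186383
Evidence: 7.38666e-08 + 0.000546585 + 0.000104261 + 0.000186383 = 0.000837302
P(Cluster IV | data) = 0.000186383 / 0.000837302 ≈ 0.2226

0.2226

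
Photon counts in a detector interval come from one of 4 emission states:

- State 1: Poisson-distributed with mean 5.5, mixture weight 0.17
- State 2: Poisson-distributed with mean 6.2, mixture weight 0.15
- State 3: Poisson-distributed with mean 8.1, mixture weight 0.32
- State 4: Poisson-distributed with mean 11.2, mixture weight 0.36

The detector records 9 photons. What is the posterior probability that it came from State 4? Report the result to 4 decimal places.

0.3840

Posterior ∝ prior × likelihood, so P(k | x) ∝ w_k f_k(x); normalise over all components.
Poisson probabilities:
  f_1 = 0.0518659
  f_2 = 0.0757071
  f_3 = 0.12555
  f_4 = 0.104496
Prior × likelihood for each component:
  w_1·f_1 = 0.17 × 0.0518659 = 0.00881719
  w_2·f_2 = 0.15 × 0.0757071 = 0.0113561
  w_3·f_3 = 0.32 × 0.12555 = 0.040176
  w_4·f_4 = 0.36 × 0.104496 = 0.0376187
Denominator: 0.00881719 + 0.0113561 + 0.040176 + 0.0376187 = 0.0979679
So the posterior for State 4 is 0.0376187 / 0.0979679 ≈ 0.3840.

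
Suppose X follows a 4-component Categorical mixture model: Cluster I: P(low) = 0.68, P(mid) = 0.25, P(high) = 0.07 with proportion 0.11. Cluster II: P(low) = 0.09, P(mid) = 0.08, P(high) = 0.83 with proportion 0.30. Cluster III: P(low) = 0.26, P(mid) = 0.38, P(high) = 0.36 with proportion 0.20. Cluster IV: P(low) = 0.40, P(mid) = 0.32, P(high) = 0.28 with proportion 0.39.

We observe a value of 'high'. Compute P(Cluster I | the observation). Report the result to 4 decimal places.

The responsibility of component k is π_k f_k(x) divided by Σ_j π_j f_j(x).
Component likelihoods at x = 'high':
  L_I = P(high | comp) = 0.07
  L_II = P(high | comp) = 0.83
  L_III = P(high | comp) = 0.36
  L_IV = P(high | comp) = 0.28
Unnormalised posteriors:
  π_I·L_I = 0.11 × 0.07 = 0.0077
  π_II·L_II = 0.30 × 0.83 = 0.249
  π_III·L_III = 0.20 × 0.36 = 0.072
  π_IV·L_IV = 0.39 × 0.28 = 0.1092
Denominator: 0.0077 + 0.249 + 0.072 + 0.1092 = 0.4379
P(Cluster I | x) = 0.0077 / 0.4379 ≈ 0.0176

0.0176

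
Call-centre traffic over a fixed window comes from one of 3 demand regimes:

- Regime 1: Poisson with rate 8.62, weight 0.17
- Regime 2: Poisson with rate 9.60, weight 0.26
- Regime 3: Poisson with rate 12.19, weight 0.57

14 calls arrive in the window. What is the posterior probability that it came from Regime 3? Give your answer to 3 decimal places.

0.771

P(component k | x) = π_k·f_k(x) / marginal(x), where marginal(x) = Σ_j π_j·f_j(x).
Component likelihoods at x = 14 calls:
  L_1 = e^(−8.62)·8.62^14/14! = 0.0258866
  L_2 = e^(−9.60)·9.60^14/14! = 0.0438694
  L_3 = e^(−12.19)·12.19^14/14! = 0.0932382
Weight by the priors:
  π_1·L_1 = 0.17 × 0.0258866 = 0.00440072
  π_2·L_2 = 0.26 × 0.0438694 = 0.011406
  π_3·L_3 = 0.57 × 0.0932382 = 0.0531458
Sum: 0.00440072 + 0.011406 + 0.0531458 = 0.0689525
P(Regime 3 | x) ≈ 0.771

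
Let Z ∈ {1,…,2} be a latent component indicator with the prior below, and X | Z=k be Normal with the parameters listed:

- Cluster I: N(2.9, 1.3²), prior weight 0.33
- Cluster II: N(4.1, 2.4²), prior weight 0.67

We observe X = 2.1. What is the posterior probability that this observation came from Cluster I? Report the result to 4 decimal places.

0.5157

P(component k | x) = P(Z=k)·f_k(x) / marginal(x), where marginal(x) = Σ_j P(Z=j)·f_j(x).
Normal densities:
  p_I = 0.253941
  p_II = 0.117463
Unnormalised posteriors:
  P(Z=I)·p_I = 0.33 × 0.253941 = 0.0838006
  P(Z=II)·p_II = 0.67 × 0.117463 = 0.0787004
Marginal: 0.0838006 + 0.0787004 = 0.162501
Responsibility of Cluster I: 0.0838006 / 0.162501 ≈ 0.5157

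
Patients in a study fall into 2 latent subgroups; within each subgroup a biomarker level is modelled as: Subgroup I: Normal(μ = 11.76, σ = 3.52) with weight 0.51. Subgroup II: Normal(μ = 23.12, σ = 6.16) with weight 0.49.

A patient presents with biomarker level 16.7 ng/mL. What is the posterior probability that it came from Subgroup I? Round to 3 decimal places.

0.539

Apply Bayes' rule: the posterior for each component is proportional to its prior times its likelihood at x.
Evaluate each component's likelihood at the observed value:
  L_I = (1/(3.52·√(2π)))·exp(−(16.7−11.76)²/(2·3.52²)) = 0.113336·exp(-0.98478) = 0.0423334
  L_II = (1/(6.16·√(2π)))·exp(−(16.7−23.12)²/(2·6.16²)) = 0.064763·exp(-0.54310) = 0.037624
Unnormalised posteriors:
  π_I·L_I = 0.51 × 0.0423334 = 0.0215901
  π_II·L_II = 0.49 × 0.037624 = 0.0184357
Marginal: 0.0215901 + 0.0184357 = 0.0400258
So the posterior for Subgroup I is 0.0215901 / 0.0400258 ≈ 0.539.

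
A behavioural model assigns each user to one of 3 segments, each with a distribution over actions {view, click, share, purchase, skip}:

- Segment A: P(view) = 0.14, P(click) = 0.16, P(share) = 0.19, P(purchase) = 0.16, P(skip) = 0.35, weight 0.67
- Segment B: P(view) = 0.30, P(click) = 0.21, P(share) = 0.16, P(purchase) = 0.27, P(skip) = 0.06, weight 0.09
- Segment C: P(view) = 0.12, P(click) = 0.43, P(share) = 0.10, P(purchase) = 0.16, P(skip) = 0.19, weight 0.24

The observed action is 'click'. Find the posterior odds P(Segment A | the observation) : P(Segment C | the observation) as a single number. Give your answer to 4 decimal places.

1.0388

Posterior odds = (P(Z=i) f_i(x)) / (P(Z=j) f_j(x)); the normalising sum cancels.
Component likelihoods at x = 'click':
  f_A = P(click | comp) = 0.16
  f_B = P(click | comp) = 0.21
  f_C = P(click | comp) = 0.43
0.1072 / 0.1032 ≈ 1.0388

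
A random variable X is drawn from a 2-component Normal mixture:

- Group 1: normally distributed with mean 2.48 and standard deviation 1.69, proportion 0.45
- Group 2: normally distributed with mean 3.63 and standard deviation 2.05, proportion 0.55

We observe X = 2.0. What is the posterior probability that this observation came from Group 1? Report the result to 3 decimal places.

0.567

Posterior ∝ prior × likelihood, so P(k | x) ∝ π_k f_k(x); normalise over all components.
Evaluate each component's likelihood at the observed value:
  p_1 = (1/(1.69·√(2π)))·exp(−(2.0−2.48)²/(2·1.69²)) = 0.236061·exp(-0.04033) = 0.226729
  p_2 = (1/(2.05·√(2π)))·exp(−(2.0−3.63)²/(2·2.05²)) = 0.194606·exp(-0.31611) = 0.141864
Multiply by the mixture weights:
  π_1·p_1 = 0.45 × 0.226729 = 0.102028
  π_2·p_2 = 0.55 × 0.141864 = 0.0780251
Sum: 0.102028 + 0.0780251 = 0.180053
P(Group 1 | data) ≈ 0.567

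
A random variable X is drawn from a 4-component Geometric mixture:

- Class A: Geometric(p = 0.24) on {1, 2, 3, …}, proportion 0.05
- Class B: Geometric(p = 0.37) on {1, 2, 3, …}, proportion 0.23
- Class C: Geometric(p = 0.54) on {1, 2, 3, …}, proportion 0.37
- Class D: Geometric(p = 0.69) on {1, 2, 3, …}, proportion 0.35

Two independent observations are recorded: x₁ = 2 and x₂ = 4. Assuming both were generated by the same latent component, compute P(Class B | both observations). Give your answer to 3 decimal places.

By Bayes' theorem, P(k | x) = P(Z=k) f_k(x) / Σ_j P(Z=j) f_j(x).
Since both observations come from the same component, the likelihood for component k is f_k(x₁)·f_k(x₂).
  p_A = [0.24·(1−0.24)^1 = 0.24·0.76 = 0.1824] × [0.105354] = 0.0192166
  p_B = [0.37·(1−0.37)^1 = 0.37·0.63 = 0.2331] × [0.0925174] = 0.0215658
  p_C = [0.54·(1−0.54)^1 = 0.54·0.46 = 0.2484] × [0.0525614] = 0.0130563
  p_D = [0.69·(1−0.69)^1 = 0.69·0.31 = 0.2139] × [0.0205558] = 0.00439688
Unnormalised posteriors:
  P(Z=A)·p_A = 0.05 × 0.0192166 = 0.000960831
  P(Z=B)·p_B = 0.23 × 0.0215658 = 0.00496013
  P(Z=C)·p_C = 0.37 × 0.0130563 = 0.00483082
  P(Z=D)·p_D = 0.35 × 0.00439688 = 0.00153891
Denominator: 0.000960831 + 0.00496013 + 0.00483082 + 0.00153891 = 0.0122907
P(Class B | data) = 0.00496013 / 0.0122907 ≈ 0.404

0.404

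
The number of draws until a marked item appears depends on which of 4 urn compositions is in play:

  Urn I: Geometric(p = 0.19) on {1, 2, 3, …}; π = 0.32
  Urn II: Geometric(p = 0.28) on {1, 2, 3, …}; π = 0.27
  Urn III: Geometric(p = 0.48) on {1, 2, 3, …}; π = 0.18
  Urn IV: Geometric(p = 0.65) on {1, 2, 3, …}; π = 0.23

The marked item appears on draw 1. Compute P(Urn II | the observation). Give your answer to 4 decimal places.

P(component k | x) = π_k·f_k(x) / marginal(x), where marginal(x) = Σ_j π_j·f_j(x).
Evaluate each component's likelihood at the observed value:
  f_I = 0.19·(1−0.19)^0 = 0.19·1 = 0.19
  f_II = 0.28·(1−0.28)^0 = 0.28·1 = 0.28
  f_III = 0.48·(1−0.48)^0 = 0.48·1 = 0.48
  f_IV = 0.65·(1−0.65)^0 = 0.65·1 = 0.65
Prior × likelihood for each component:
  π_I·f_I = 0.32 × 0.19 = 0.0608
  π_II·f_II = 0.27 × 0.28 = 0.0756
  π_III·f_III = 0.18 × 0.48 = 0.0864
  π_IV·f_IV = 0.23 × 0.65 = 0.1495
Sum: 0.0608 + 0.0756 + 0.0864 + 0.1495 = 0.3723
Responsibility of Urn II: 0.0756 / 0.3723 ≈ 0.2031

0.2031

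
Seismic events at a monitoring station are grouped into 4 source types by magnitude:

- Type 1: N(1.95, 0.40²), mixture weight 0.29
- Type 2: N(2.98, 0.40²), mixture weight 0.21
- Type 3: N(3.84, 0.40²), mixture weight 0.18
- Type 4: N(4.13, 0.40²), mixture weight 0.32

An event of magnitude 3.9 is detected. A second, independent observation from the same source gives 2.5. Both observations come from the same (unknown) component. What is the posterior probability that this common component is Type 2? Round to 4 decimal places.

0.9099

Posterior ∝ prior × likelihood, so P(k | x) ∝ π_k f_k(x); normalise over all components.
Since both observations come from the same component, the likelihood for component k is f_k(x₁)·f_k(x₂).
  L_1 = [(1/(0.40·√(2π)))·exp(−(3.9−1.95)²/(2·0.40²)) = 0.997356·exp(-11.88281) = 6.88986e-06] × [0.387531] = 2.67003e-06
  L_2 = [(1/(0.40·√(2π)))·exp(−(3.9−2.98)²/(2·0.40²)) = 0.997356·exp(-2.64500) = 0.0708176] × [0.485465] = 0.0343795
  L_3 = [(1/(0.40·√(2π)))·exp(−(3.9−3.84)²/(2·0.40²)) = 0.997356·exp(-0.01125) = 0.986198] × [0.00364683] = 0.00359649
  L_4 = [(1/(0.40·√(2π)))·exp(−(3.9−4.13)²/(2·0.40²)) = 0.997356·exp(-0.16531) = 0.845387] × [0.000247164] = 0.000208949
Multiply by the mixture weights:
  π_1·L_1 = 0.29 × 2.67003e-06 = 7.74309e-07
  π_2·L_2 = 0.21 × 0.0343795 = 0.00721969
  π_3·L_3 = 0.18 × 0.00359649 = 0.000647369
  π_4·L_4 = 0.32 × 0.000208949 = 6.68637e-05
Evidence: 7.74309e-07 + 0.00721969 + 0.000647369 + 6.68637e-05 = 0.0079347
Responsibility of Type 2: 0.00721969 / 0.0079347 ≈ 0.9099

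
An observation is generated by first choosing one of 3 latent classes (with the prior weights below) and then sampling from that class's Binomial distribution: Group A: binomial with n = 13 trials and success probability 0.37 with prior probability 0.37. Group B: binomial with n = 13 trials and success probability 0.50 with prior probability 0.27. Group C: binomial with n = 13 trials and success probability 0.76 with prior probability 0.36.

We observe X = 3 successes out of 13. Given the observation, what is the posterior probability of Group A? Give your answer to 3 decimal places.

The responsibility of component k is π_k f_k(x) divided by Σ_j π_j f_j(x).
Binomial probabilities:
  p_A = 0.142684
  p_B = 0.0349121
  p_C = 7.96011e-05
Multiply by the mixture weights:
  π_A·p_A = 0.37 × 0.142684 = 0.0527933
  π_B·p_B = 0.27 × 0.0349121 = 0.00942627
  π_C·p_C = 0.36 × 7.96011e-05 = 2.86564e-05
Sum: 0.0527933 + 0.00942627 + 2.86564e-05 = 0.0622482
Responsibility of Group A: 0.0527933 / 0.0622482 ≈ 0.848

0.848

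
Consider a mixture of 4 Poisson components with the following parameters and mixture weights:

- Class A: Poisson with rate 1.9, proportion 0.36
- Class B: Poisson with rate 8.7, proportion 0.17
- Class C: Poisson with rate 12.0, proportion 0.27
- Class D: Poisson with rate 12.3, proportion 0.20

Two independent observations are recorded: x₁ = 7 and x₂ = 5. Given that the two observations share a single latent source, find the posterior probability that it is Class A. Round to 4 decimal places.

0.0170

Posterior ∝ prior × likelihood, so P(k | x) ∝ P(Z=k) f_k(x); normalise over all components.
Since both observations come from the same component, the likelihood for component k is f_k(x₁)·f_k(x₂).
  f_A = [0.00265268] × [0.0308622] = 8.18677e-05
  f_B = [0.124693] × [0.0691915] = 0.0086277
  f_C = [0.0436822] × [0.0127406] = 0.000556539
  f_D = [0.0384665] × [0.0106788] = 0.000410776
Unnormalised posteriors:
  P(Z=A)·f_A = 0.36 × 8.18677e-05 = 2.94724e-05
  P(Z=B)·f_B = 0.17 × 0.0086277 = 0.00146671
  P(Z=C)·f_C = 0.27 × 0.000556539 = 0.000150266
  P(Z=D)·f_D = 0.20 × 0.000410776 = 8.21552e-05
Denominator: 2.94724e-05 + 0.00146671 + 0.000150266 + 8.21552e-05 = 0.0017286
So the posterior for Class A is 2.94724e-05 / 0.0017286 ≈ 0.0170.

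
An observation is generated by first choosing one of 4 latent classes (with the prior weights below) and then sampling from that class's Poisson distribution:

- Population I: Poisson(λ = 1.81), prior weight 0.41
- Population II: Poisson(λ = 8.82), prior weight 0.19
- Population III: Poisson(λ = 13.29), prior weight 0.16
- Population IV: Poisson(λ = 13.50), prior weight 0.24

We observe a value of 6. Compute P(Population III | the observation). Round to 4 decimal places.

Apply Bayes' rule: the posterior for each component is proportional to its prior times its likelihood at x.
Evaluate each component's likelihood at the observed value:
  L_I = 0.00799219
  L_II = 0.0966055
  L_III = 0.0129433
  L_IV = 0.0115264
Multiply by the mixture weights:
  π_I·L_I = 0.41 × 0.00799219 = 0.0032768
  π_II·L_II = 0.19 × 0.0966055 = 0.018355
  π_III·L_III = 0.16 × 0.0129433 = 0.00207092
  π_IV·L_IV = 0.24 × 0.0115264 = 0.00276634
Sum: 0.0032768 + 0.018355 + 0.00207092 + 0.00276634 = 0.0264691
P(Population III | x) ≈ 0.0782

0.0782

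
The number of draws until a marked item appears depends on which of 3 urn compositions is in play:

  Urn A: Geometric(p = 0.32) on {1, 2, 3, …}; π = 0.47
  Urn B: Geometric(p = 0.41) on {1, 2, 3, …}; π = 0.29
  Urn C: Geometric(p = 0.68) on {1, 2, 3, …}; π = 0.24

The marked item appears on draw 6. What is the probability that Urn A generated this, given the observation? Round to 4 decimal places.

0.7073

Posterior ∝ prior × likelihood, so P(k | x) ∝ P(Z=k) f_k(x); normalise over all components.
Component likelihoods at x = 6:
  p_A = 0.0465259
  p_B = 0.0293119
  p_C = 0.0022817
Unnormalised posteriors:
  P(Z=A)·p_A = 0.47 × 0.0465259 = 0.0218672
  P(Z=B)·p_B = 0.29 × 0.0293119 = 0.00850045
  P(Z=C)·p_C = 0.24 × 0.0022817 = 0.000547608
Marginal: 0.0218672 + 0.00850045 + 0.000547608 = 0.0309152
P(Urn A | data) = 0.0218672 / 0.0309152 ≈ 0.7073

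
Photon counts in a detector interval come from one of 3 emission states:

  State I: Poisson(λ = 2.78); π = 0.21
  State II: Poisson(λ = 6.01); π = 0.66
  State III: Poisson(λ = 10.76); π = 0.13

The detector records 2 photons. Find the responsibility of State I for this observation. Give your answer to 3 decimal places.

0.631

The responsibility of component k is w_k f_k(x) divided by Σ_j w_j f_j(x).
Component likelihoods at x = 2 photons:
  p_I = e^(−2.78)·2.78^2/2! = 0.239729
  p_II = e^(−6.01)·6.01^2/2! = 0.044321
  p_III = e^(−10.76)·10.76^2/2! = 0.0012291
Multiply by the mixture weights:
  w_I·p_I = 0.21 × 0.239729 = 0.0503431
  w_II·p_II = 0.66 × 0.044321 = 0.0292518
  w_III·p_III = 0.13 × 0.0012291 = 0.000159783
Marginal: 0.0503431 + 0.0292518 + 0.000159783 = 0.0797547
P(State I | the observation) ≈ 0.631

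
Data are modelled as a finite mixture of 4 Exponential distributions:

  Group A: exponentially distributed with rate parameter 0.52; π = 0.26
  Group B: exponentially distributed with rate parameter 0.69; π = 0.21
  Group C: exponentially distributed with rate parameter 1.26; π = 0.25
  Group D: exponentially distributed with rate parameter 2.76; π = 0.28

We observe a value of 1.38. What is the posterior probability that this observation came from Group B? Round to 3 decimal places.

The responsibility of component k is π_k f_k(x) divided by Σ_j π_j f_j(x).
Component likelihoods at x = 1.38:
  f_A = 0.253719
  f_B = 0.266265
  f_C = 0.221421
  f_D = 0.0612024
Multiply by the mixture weights:
  π_A·f_A = 0.26 × 0.253719 = 0.065967
  π_B·f_B = 0.21 × 0.266265 = 0.0559156
  π_C·f_C = 0.25 × 0.221421 = 0.0553553
  π_D·f_D = 0.28 × 0.0612024 = 0.0171367
Denominator: 0.065967 + 0.0559156 + 0.0553553 + 0.0171367 = 0.194375
P(Group B | the observation) = 0.0559156 / 0.194375 ≈ 0.288

0.288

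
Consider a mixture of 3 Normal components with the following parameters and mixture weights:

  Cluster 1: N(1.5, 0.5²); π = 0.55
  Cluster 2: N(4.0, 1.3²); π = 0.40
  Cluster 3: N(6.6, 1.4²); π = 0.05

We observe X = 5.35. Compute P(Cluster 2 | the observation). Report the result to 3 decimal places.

Posterior ∝ prior × likelihood, so P(k | x) ∝ w_k f_k(x); normalise over all components.
Evaluate each component's likelihood at the observed value:
  f_1 = (1/(0.5·√(2π)))·exp(−(5.35−1.5)²/(2·0.5²)) = 0.797885·exp(-29.64500) = 1.06483e-13
  f_2 = (1/(1.3·√(2π)))·exp(−(5.35−4.0)²/(2·1.3²)) = 0.306879·exp(-0.53920) = 0.178976
  f_3 = (1/(1.4·√(2π)))·exp(−(5.35−6.6)²/(2·1.4²)) = 0.284959·exp(-0.39860) = 0.191282
Weight by the priors:
  w_1·f_1 = 0.55 × 1.06483e-13 = 5.85656e-14
  w_2·f_2 = 0.40 × 0.178976 = 0.0715904
  w_3·f_3 = 0.05 × 0.191282 = 0.00956409
Normaliser: 5.85656e-14 + 0.0715904 + 0.00956409 = 0.0811545
P(Cluster 2 | the observation) = 0.0715904 / 0.0811545 ≈ 0.882

0.882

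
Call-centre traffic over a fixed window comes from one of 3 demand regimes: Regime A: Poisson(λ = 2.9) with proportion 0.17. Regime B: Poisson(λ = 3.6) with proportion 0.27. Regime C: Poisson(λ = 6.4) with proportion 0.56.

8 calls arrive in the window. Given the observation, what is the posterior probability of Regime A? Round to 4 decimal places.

P(component k | x) = π_k·f_k(x) / marginal(x), where marginal(x) = Σ_j π_j·f_j(x).
Component likelihoods at x = 8 calls:
  L_A = e^(−2.9)·2.9^8/8! = 0.00682668
  L_B = e^(−3.6)·3.6^8/8! = 0.0191179
  L_C = e^(−6.4)·6.4^8/8! = 0.115994
Prior × likelihood for each component:
  π_A·L_A = 0.17 × 0.00682668 = 0.00116054
  π_B·L_B = 0.27 × 0.0191179 = 0.00516182
  π_C·L_C = 0.56 × 0.115994 = 0.0649565
Marginal: 0.00116054 + 0.00516182 + 0.0649565 = 0.0712789
P(Regime A | the observation) = 0.00116054 / 0.0712789 ≈ 0.0163

0.0163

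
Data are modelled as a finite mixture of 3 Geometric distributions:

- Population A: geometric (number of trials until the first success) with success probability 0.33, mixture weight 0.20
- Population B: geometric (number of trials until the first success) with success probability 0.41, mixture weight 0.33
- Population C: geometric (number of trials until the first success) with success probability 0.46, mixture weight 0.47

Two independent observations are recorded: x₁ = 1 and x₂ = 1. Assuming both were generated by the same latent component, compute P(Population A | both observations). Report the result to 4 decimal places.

0.1233

The responsibility of component k is π_k f_k(x) divided by Σ_j π_j f_j(x).
Since both observations come from the same component, the likelihood for component k is f_k(x₁)·f_k(x₂).
  p_A = [0.33] × [0.33] = 0.1089
  p_B = [0.41] × [0.41] = 0.1681
  p_C = [0.46] × [0.46] = 0.2116
Unnormalised posteriors:
  π_A·p_A = 0.20 × 0.1089 = 0.02178
  π_B·p_B = 0.33 × 0.1681 = 0.055473
  π_C·p_C = 0.47 × 0.2116 = 0.099452
Normaliser: 0.02178 + 0.055473 + 0.099452 = 0.176705
P(Population A | x₁,x₂) = 0.02178 / 0.176705 ≈ 0.1233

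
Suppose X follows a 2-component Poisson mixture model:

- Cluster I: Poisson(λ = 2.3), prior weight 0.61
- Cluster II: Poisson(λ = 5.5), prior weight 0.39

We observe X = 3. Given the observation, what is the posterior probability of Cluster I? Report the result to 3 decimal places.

0.737

P(component k | x) = π_k·f_k(x) / marginal(x), where marginal(x) = Σ_j π_j·f_j(x).
Component likelihoods at x = 3:
  L_I = e^(−2.3)·2.3^3/3! = 0.203308
  L_II = e^(−5.5)·5.5^3/3! = 0.113323
Unnormalised posteriors:
  π_I·L_I = 0.61 × 0.203308 = 0.124018
  π_II·L_II = 0.39 × 0.113323 = 0.0441959
Sum: 0.124018 + 0.0441959 = 0.168214
P(Cluster I | data) ≈ 0.737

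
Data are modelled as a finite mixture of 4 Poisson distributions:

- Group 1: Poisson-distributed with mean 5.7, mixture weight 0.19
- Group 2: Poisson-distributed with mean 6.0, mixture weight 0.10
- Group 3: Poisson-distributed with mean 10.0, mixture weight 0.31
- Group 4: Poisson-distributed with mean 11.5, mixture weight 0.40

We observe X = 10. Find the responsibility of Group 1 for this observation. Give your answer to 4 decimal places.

0.0672

By Bayes' theorem, P(k | x) = P(Z=k) f_k(x) / Σ_j P(Z=j) f_j(x).
Poisson probabilities:
  p_1 = e^(−5.7)·5.7^10/10! = 0.0333816
  p_2 = e^(−6.0)·6.0^10/10! = 0.0413031
  p_3 = e^(−10.0)·10.0^10/10! = 0.12511
  p_4 = e^(−11.5)·11.5^10/10! = 0.112935
Weight by the priors:
  P(Z=1)·p_1 = 0.19 × 0.0333816 = 0.0063425
  P(Z=2)·p_2 = 0.10 × 0.0413031 = 0.00413031
  P(Z=3)·p_3 = 0.31 × 0.12511 = 0.0387841
  P(Z=4)·p_4 = 0.40 × 0.112935 = 0.045174
Sum: 0.0063425 + 0.00413031 + 0.0387841 + 0.045174 = 0.094431
P(Group 1 | x) ≈ 0.0672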